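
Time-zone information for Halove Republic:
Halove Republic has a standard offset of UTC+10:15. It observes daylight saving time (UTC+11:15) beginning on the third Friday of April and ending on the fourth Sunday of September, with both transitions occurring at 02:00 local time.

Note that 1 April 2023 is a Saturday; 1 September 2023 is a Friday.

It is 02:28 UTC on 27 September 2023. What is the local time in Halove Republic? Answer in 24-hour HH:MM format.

12:43

1 April 2023 is a Saturday, so the first Friday is April 7 and the third is April 21.
1 September 2023 is a Friday, so the first Sunday is September 3 and the fourth is September 24.
At the standard offset (UTC+10:15), 02:28 UTC + 10h15m = 12:43 Halove Republic standard time.
The standard-time date in Halove Republic, 27 September 2023, is outside the daylight-saving period (21 April – 24 September), so Halove Republic is on standard time, UTC+10:15.
02:28 UTC + 10h15m = 12:43 local.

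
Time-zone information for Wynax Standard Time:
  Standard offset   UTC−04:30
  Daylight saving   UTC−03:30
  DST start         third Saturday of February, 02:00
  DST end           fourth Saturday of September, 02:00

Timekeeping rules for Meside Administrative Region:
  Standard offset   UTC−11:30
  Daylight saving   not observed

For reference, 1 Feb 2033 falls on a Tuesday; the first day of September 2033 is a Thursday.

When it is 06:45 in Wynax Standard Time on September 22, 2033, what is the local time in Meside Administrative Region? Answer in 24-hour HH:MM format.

1 February 2033 is a Tuesday, so the first Saturday is February 5 and the third is February 19.
1 September 2033 is a Thursday, so the first Saturday is September 3 and the fourth is September 24.
Daylight saving runs 19 February – 24 September; September 22, 2033 is inside that window, so Wynax Standard Time is at UTC−03:30.
06:45 Wynax Standard Time + 3h30m = 10:15 UTC.
Meside Administrative Region stays on UTC−11:30 all year.
10:15 UTC − 11h30m = 22:45 Meside Administrative Region (rolling into the previous day, 21 September 2033).

22:45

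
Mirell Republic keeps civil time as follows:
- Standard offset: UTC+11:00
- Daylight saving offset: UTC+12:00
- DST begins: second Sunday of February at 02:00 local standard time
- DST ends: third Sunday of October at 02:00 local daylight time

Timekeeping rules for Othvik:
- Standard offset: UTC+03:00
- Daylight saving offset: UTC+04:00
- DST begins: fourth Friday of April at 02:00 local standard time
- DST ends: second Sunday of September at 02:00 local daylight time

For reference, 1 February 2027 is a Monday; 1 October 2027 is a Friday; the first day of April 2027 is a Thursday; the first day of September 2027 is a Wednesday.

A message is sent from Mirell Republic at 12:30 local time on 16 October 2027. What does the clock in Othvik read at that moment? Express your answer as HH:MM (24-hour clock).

1 February 2027 is a Monday, so the first Sunday is February 7 and the second is February 14.
1 October 2027 is a Friday, so the first Sunday is October 3 and the third is October 17.
Daylight saving runs 14 February – 17 October; 16 October 2027 is inside that window, so Mirell Republic is at UTC+12:00.
12:30 Mirell Republic − 12h = 00:30 UTC.
1 April 2027 is a Thursday, so the first Friday is April 2 and the fourth is April 23.
1 September 2027 is a Wednesday, so the first Sunday is September 5 and the second is September 12.
At the standard offset (UTC+03:00), 00:30 UTC + 3h = 03:30 Othvik standard time.
The standard-time date in Othvik, 16 October 2027, is outside the daylight-saving period (23 April – 12 September), so Othvik is on standard time, UTC+03:00.
00:30 UTC + 3h = 03:30 Othvik.

03:30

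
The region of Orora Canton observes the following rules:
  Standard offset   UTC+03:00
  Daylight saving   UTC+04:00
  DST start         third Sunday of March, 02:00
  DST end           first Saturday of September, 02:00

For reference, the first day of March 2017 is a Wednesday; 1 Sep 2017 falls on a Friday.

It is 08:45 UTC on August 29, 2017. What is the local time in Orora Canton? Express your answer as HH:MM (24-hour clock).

12:45

1 March 2017 is a Wednesday, so the first Sunday is March 5 and the third is March 19.
1 September 2017 is a Friday, so the first Saturday is September 2.
At the standard offset (UTC+03:00), 08:45 UTC + 3h = 11:45 Orora Canton standard time.
Daylight saving runs 19 March – 2 September; the standard-time date in Orora Canton, August 29, 2017, is inside that window, so Orora Canton is at UTC+04:00.
08:45 UTC + 4h = 12:45 local.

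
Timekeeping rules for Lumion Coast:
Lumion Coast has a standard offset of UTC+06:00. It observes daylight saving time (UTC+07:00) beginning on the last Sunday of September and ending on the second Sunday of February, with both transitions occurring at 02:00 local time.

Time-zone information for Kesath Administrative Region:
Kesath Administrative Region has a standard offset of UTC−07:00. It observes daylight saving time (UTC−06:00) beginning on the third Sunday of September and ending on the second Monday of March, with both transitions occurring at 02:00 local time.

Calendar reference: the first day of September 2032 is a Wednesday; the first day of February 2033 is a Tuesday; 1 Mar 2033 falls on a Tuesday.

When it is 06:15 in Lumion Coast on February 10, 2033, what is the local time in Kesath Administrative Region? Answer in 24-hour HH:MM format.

1 September 2032 is a Wednesday, so Sundays fall on 5, 12, 19, 26; the last is September 26.
1 February 2033 is a Tuesday, so the first Sunday is February 6 and the second is February 13.
February 10, 2033 falls between 26 September 2032 and 13 February 2033, so daylight saving is in effect and Lumion Coast is at UTC+07:00.
06:15 Lumion Coast − 7h = 23:15 UTC (rolling into the previous day, 9 February 2033).
1 September 2032 is a Wednesday, so the first Sunday is September 5 and the third is September 19.
1 March 2033 is a Tuesday, so the first Monday is March 7 and the second is March 14.
At the standard offset (UTC−07:00), 23:15 UTC − 7h = 16:15 Kesath Administrative Region standard time.
The standard-time date in Kesath Administrative Region, February 9, 2033, falls between 19 September 2032 and 14 March 2033, so daylight saving is in effect and Kesath Administrative Region is at UTC−06:00.
23:15 UTC − 6h = 17:15 Kesath Administrative Region.

17:15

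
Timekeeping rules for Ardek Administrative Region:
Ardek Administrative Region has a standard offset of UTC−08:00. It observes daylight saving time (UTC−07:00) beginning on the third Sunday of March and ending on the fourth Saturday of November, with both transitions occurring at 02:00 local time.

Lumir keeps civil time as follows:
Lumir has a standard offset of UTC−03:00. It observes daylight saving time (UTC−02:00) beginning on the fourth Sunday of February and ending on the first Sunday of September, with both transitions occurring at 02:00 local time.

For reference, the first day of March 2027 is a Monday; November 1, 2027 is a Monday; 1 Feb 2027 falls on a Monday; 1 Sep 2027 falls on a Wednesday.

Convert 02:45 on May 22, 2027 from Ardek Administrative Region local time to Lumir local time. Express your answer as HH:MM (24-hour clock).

1 March 2027 is a Monday, so the first Sunday is March 7 and the third is March 21.
1 November 2027 is a Monday, so the first Saturday is November 6 and the fourth is November 27.
May 22, 2027 falls between 21 March and 27 November, so daylight saving is in effect and Ardek Administrative Region is at UTC−07:00.
02:45 Ardek Administrative Region + 7h = 09:45 UTC.
1 February 2027 is a Monday, so the first Sunday is February 7 and the fourth is February 28.
1 September 2027 is a Wednesday, so the first Sunday is September 5.
At the standard offset (UTC−03:00), 09:45 UTC − 3h = 06:45 Lumir standard time.
The standard-time date in Lumir, May 22, 2027, lies within the daylight-saving period (28 February – 5 September), so Lumir is on daylight time, UTC−02:00.
09:45 UTC − 2h = 07:45 Lumir.

07:45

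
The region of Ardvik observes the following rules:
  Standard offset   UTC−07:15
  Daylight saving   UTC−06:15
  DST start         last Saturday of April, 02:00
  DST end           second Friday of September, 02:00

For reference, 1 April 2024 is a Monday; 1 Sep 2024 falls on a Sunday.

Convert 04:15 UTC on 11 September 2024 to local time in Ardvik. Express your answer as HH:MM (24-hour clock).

1 April 2024 is a Monday, so Saturdays fall on 6, 13, 20, 27; the last is April 27.
1 September 2024 is a Sunday, so the first Friday is September 6 and the second is September 13.
At the standard offset (UTC−07:15), 04:15 UTC − 7h15m = 21:00 Ardvik standard time (rolling into the previous day, 10 September 2024).
Daylight saving runs 27 April – 13 September; the standard-time date in Ardvik, 10 September 2024, is inside that window, so Ardvik is at UTC−06:15.
04:15 UTC − 6h15m = 22:00 local (rolling into the previous day, 10 September 2024).

22:00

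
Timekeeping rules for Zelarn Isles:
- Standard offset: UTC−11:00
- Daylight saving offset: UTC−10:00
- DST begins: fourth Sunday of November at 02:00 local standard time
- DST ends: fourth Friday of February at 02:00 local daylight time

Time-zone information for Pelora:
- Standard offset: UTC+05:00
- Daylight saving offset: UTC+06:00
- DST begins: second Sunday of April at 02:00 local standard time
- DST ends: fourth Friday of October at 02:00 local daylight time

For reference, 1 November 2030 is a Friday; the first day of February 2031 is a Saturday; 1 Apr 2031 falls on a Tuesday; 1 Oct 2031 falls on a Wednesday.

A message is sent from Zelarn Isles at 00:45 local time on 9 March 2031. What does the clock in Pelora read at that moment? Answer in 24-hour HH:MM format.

16:45

1 November 2030 is a Friday, so the first Sunday is November 3 and the fourth is November 24.
1 February 2031 is a Saturday, so the first Friday is February 7 and the fourth is February 28.
9 March 2031 does not fall between 24 November 2030 and 28 February 2031, so daylight saving is not in effect and Zelarn Isles is at UTC−11:00.
00:45 Zelarn Isles + 11h = 11:45 UTC.
1 April 2031 is a Tuesday, so the first Sunday is April 6 and the second is April 13.
1 October 2031 is a Wednesday, so the first Friday is October 3 and the fourth is October 24.
At the standard offset (UTC+05:00), 11:45 UTC + 5h = 16:45 Pelora standard time.
The standard-time date in Pelora, 9 March 2031, does not fall between 13 April and 24 October, so daylight saving is not in effect and Pelora is at UTC+05:00.
11:45 UTC + 5h = 16:45 Pelora.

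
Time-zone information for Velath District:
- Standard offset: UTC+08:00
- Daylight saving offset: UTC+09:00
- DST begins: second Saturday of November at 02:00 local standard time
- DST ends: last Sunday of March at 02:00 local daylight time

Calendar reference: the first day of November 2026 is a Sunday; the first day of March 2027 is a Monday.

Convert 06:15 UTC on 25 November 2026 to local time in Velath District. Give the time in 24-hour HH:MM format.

1 November 2026 is a Sunday, so the first Saturday is November 7 and the second is November 14.
1 March 2027 is a Monday, so Sundays fall on 7, 14, 21, 28; the last is March 28.
At the standard offset (UTC+08:00), 06:15 UTC + 8h = 14:15 Velath District standard time.
Daylight saving runs 14 November 2026 – 28 March 2027; the standard-time date in Velath District, 25 November 2026, is inside that window, so Velath District is at UTC+09:00.
06:15 UTC + 9h = 15:15 local.

15:15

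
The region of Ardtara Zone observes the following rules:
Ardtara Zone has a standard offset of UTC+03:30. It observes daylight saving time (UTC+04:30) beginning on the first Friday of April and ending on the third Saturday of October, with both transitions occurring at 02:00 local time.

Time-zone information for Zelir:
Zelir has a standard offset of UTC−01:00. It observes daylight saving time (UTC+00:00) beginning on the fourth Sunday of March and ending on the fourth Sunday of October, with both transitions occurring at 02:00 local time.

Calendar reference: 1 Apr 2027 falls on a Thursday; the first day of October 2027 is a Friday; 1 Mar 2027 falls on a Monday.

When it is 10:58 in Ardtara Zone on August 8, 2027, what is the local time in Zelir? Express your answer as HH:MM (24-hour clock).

1 April 2027 is a Thursday, so the first Friday is April 2.
1 October 2027 is a Friday, so the first Saturday is October 2 and the third is October 16.
August 8, 2027 falls between 2 April and 16 October, so daylight saving is in effect and Ardtara Zone is at UTC+04:30.
10:58 Ardtara Zone − 4h30m = 06:28 UTC.
1 March 2027 is a Monday, so the first Sunday is March 7 and the fourth is March 28.
1 October 2027 is a Friday, so the first Sunday is October 3 and the fourth is October 24.
At the standard offset (UTC−01:00), 06:28 UTC − 1h = 05:28 Zelir standard time.
Daylight saving runs 28 March – 24 October; the standard-time date in Zelir, August 8, 2027, is inside that window, so Zelir is at UTC+00:00.
06:28 UTC + 0h = 06:28 Zelir.

06:28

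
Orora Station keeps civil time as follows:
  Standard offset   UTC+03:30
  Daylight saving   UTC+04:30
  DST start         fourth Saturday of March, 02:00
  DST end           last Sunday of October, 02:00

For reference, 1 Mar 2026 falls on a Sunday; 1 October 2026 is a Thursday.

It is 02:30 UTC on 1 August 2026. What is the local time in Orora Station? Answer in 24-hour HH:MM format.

07:00

1 March 2026 is a Sunday, so the first Saturday is March 7 and the fourth is March 28.
1 October 2026 is a Thursday, so Sundays fall on 4, 11, 18, 25; the last is October 25.
At the standard offset (UTC+03:30), 02:30 UTC + 3h30m = 06:00 Orora Station standard time.
The standard-time date in Orora Station, 1 August 2026, falls between 28 March and 25 October, so daylight saving is in effect and Orora Station is at UTC+04:30.
02:30 UTC + 4h30m = 07:00 local.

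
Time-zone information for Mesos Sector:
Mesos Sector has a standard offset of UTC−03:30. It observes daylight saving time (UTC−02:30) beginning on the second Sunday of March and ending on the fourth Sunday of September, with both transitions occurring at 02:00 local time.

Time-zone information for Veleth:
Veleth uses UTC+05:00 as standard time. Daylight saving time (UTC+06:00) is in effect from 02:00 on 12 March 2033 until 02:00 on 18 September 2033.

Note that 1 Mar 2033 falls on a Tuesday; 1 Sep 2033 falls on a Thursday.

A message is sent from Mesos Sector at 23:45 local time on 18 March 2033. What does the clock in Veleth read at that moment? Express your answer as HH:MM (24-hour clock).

1 March 2033 is a Tuesday, so the first Sunday is March 6 and the second is March 13.
1 September 2033 is a Thursday, so the first Sunday is September 4 and the fourth is September 25.
Daylight saving runs 13 March – 25 September; 18 March 2033 is inside that window, so Mesos Sector is at UTC−02:30.
23:45 Mesos Sector + 2h30m = 02:15 UTC (rolling into the next day, 19 March 2033).
At the standard offset (UTC+05:00), 02:15 UTC + 5h = 07:15 Veleth standard time.
Daylight saving runs 12 March – 18 September; the standard-time date in Veleth, 19 March 2033, is inside that window, so Veleth is at UTC+06:00.
02:15 UTC + 6h = 08:15 Veleth.

08:15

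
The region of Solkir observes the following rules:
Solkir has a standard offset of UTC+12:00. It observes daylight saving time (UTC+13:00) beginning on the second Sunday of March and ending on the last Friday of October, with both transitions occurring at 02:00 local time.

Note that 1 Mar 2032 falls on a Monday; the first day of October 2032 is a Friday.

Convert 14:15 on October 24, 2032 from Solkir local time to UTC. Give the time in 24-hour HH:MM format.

01:15

1 March 2032 is a Monday, so the first Sunday is March 7 and the second is March 14.
1 October 2032 is a Friday, so Fridays fall on 1, 8, 15, 22, 29; the last is October 29.
October 24, 2032 falls between 14 March and 29 October, so daylight saving is in effect and Solkir is at UTC+13:00.
14:15 local − 13h = 01:15 UTC.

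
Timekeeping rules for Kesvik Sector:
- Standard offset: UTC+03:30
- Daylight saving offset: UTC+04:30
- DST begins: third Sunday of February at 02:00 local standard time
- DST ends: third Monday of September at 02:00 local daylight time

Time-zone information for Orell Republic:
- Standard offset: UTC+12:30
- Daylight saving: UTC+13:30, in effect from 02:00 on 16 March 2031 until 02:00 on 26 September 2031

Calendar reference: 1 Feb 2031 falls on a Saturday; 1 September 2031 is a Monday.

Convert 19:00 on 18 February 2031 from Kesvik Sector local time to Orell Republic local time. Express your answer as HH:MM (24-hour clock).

1 February 2031 is a Saturday, so the first Sunday is February 2 and the third is February 16.
1 September 2031 is a Monday, so the first Monday is September 1 and the third is September 15.
Daylight saving runs 16 February – 15 September; 18 February 2031 is inside that window, so Kesvik Sector is at UTC+04:30.
19:00 Kesvik Sector − 4h30m = 14:30 UTC.
At the standard offset (UTC+12:30), 14:30 UTC + 12h30m = 03:00 Orell Republic standard time (rolling into the next day, 19 February 2031).
The standard-time date in Orell Republic, 19 February 2031, is outside the daylight-saving period (16 March – 26 September), so Orell Republic is on standard time, UTC+12:30.
14:30 UTC + 12h30m = 03:00 Orell Republic (rolling into the next day, 19 February 2031).

03:00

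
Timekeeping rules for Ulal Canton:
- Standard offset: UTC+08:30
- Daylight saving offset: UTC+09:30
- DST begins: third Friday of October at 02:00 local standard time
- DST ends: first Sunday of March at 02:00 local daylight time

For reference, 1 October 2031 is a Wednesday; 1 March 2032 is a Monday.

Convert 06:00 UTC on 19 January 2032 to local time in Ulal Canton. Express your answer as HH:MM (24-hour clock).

1 October 2031 is a Wednesday, so the first Friday is October 3 and the third is October 17.
1 March 2032 is a Monday, so the first Sunday is March 7.
At the standard offset (UTC+08:30), 06:00 UTC + 8h30m = 14:30 Ulal Canton standard time.
Daylight saving runs 17 October 2031 – 7 March 2032; the standard-time date in Ulal Canton, 19 January 2032, is inside that window, so Ulal Canton is at UTC+09:30.
06:00 UTC + 9h30m = 15:30 local.

15:30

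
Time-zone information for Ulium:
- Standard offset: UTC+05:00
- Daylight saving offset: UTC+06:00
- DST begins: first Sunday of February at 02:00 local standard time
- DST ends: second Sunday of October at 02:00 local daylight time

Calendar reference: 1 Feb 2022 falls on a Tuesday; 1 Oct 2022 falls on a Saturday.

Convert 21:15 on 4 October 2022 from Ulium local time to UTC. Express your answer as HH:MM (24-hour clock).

15:15

1 February 2022 is a Tuesday, so the first Sunday is February 6.
1 October 2022 is a Saturday, so the first Sunday is October 2 and the second is October 9.
4 October 2022 falls between 6 February and 9 October, so daylight saving is in effect and Ulium is at UTC+06:00.
21:15 local − 6h = 15:15 UTC.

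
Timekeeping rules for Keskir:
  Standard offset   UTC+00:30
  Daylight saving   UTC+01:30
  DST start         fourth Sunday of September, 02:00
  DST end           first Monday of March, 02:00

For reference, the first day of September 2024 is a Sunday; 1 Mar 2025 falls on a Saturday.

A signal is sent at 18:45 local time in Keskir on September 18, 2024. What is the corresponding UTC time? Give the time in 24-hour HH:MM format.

1 September 2024 is a Sunday, so the first Sunday is September 1 and the fourth is September 22.
1 March 2025 is a Saturday, so the first Monday is March 3.
September 18, 2024 does not fall between 22 September 2024 and 3 March 2025, so daylight saving is not in effect and Keskir is at UTC+00:30.
18:45 local − 0h30m = 18:15 UTC.

18:15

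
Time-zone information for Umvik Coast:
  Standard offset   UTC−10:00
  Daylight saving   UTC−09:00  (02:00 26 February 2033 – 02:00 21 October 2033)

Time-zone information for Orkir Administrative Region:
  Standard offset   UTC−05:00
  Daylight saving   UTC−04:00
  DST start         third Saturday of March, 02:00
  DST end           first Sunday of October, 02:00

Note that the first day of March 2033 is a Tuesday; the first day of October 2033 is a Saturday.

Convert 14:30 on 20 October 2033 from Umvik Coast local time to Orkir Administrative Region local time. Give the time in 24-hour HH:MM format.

18:30

20 October 2033 lies within the daylight-saving period (26 February – 21 October), so Umvik Coast is on daylight time, UTC−09:00.
14:30 Umvik Coast + 9h = 23:30 UTC.
1 March 2033 is a Tuesday, so the first Saturday is March 5 and the third is March 19.
1 October 2033 is a Saturday, so the first Sunday is October 2.
At the standard offset (UTC−05:00), 23:30 UTC − 5h = 18:30 Orkir Administrative Region standard time.
The standard-time date in Orkir Administrative Region, 20 October 2033, is outside the daylight-saving period (19 March – 2 October), so Orkir Administrative Region is on standard time, UTC−05:00.
23:30 UTC − 5h = 18:30 Orkir Administrative Region.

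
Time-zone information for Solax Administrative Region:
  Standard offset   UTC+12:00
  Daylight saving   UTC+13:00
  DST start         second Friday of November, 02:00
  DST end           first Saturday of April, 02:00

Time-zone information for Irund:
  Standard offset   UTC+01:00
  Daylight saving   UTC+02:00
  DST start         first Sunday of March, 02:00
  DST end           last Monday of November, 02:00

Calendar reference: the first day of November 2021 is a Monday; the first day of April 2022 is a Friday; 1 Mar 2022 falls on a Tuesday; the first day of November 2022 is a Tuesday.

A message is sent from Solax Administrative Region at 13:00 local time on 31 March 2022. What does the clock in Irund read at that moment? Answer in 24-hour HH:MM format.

02:00

1 November 2021 is a Monday, so the first Friday is November 5 and the second is November 12.
1 April 2022 is a Friday, so the first Saturday is April 2.
31 March 2022 lies within the daylight-saving period (12 November 2021 – 2 April 2022), so Solax Administrative Region is on daylight time, UTC+13:00.
13:00 Solax Administrative Region − 13h = 00:00 UTC.
1 March 2022 is a Tuesday, so the first Sunday is March 6.
1 November 2022 is a Tuesday, so Mondays fall on 7, 14, 21, 28; the last is November 28.
At the standard offset (UTC+01:00), 00:00 UTC + 1h = 01:00 Irund standard time.
Daylight saving runs 6 March – 28 November; the standard-time date in Irund, 31 March 2022, is inside that window, so Irund is at UTC+02:00.
00:00 UTC + 2h = 02:00 Irund.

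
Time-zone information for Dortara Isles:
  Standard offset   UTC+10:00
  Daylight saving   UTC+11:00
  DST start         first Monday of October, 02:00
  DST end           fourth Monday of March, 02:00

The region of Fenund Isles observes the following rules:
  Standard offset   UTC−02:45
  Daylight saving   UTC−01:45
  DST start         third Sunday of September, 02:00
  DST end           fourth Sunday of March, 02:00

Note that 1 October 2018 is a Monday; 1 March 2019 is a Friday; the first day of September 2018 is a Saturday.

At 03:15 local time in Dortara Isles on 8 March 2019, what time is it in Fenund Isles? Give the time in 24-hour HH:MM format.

14:30

1 October 2018 is a Monday, so the first Monday is October 1.
1 March 2019 is a Friday, so the first Monday is March 4 and the fourth is March 25.
8 March 2019 lies within the daylight-saving period (1 October 2018 – 25 March 2019), so Dortara Isles is on daylight time, UTC+11:00.
03:15 Dortara Isles − 11h = 16:15 UTC (rolling into the previous day, 7 March 2019).
1 September 2018 is a Saturday, so the first Sunday is September 2 and the third is September 16.
1 March 2019 is a Friday, so the first Sunday is March 3 and the fourth is March 24.
At the standard offset (UTC−02:45), 16:15 UTC − 2h45m = 13:30 Fenund Isles standard time.
The standard-time date in Fenund Isles, 7 March 2019, falls between 16 September 2018 and 24 March 2019, so daylight saving is in effect and Fenund Isles is at UTC−01:45.
16:15 UTC − 1h45m = 14:30 Fenund Isles.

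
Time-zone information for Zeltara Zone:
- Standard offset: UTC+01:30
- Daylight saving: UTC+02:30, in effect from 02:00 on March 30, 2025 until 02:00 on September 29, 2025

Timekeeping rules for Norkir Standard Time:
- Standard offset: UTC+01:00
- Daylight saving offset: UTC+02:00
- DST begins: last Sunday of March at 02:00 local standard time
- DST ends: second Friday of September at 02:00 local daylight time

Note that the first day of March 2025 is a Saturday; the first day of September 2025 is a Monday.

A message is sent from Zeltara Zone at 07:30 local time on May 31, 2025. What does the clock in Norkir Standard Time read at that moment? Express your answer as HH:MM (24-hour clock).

Daylight saving runs 30 March – 29 September; May 31, 2025 is inside that window, so Zeltara Zone is at UTC+02:30.
07:30 Zeltara Zone − 2h30m = 05:00 UTC.
1 March 2025 is a Saturday, so Sundays fall on 2, 9, 16, 23, 30; the last is March 30.
1 September 2025 is a Monday, so the first Friday is September 5 and the second is September 12.
At the standard offset (UTC+01:00), 05:00 UTC + 1h = 06:00 Norkir Standard Time standard time.
The standard-time date in Norkir Standard Time, May 31, 2025, falls between 30 March and 12 September, so daylight saving is in effect and Norkir Standard Time is at UTC+02:00.
05:00 UTC + 2h = 07:00 Norkir Standard Time.

07:00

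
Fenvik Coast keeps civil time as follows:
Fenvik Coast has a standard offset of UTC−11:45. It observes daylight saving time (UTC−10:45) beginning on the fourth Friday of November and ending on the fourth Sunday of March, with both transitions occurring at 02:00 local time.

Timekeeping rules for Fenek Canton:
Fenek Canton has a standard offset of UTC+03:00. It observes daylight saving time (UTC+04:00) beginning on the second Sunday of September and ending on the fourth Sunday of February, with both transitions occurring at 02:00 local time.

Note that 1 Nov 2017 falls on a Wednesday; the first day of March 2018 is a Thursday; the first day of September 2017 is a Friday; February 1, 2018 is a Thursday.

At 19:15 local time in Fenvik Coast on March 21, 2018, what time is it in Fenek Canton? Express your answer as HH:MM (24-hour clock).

09:00

1 November 2017 is a Wednesday, so the first Friday is November 3 and the fourth is November 24.
1 March 2018 is a Thursday, so the first Sunday is March 4 and the fourth is March 25.
Daylight saving runs 24 November 2017 – 25 March 2018; March 21, 2018 is inside that window, so Fenvik Coast is at UTC−10:45.
19:15 Fenvik Coast + 10h45m = 06:00 UTC (rolling into the next day, 22 March 2018).
1 September 2017 is a Friday, so the first Sunday is September 3 and the second is September 10.
1 February 2018 is a Thursday, so the first Sunday is February 4 and the fourth is February 25.
At the standard offset (UTC+03:00), 06:00 UTC + 3h = 09:00 Fenek Canton standard time.
The standard-time date in Fenek Canton, March 22, 2018, does not fall between 10 September 2017 and 25 February 2018, so daylight saving is not in effect and Fenek Canton is at UTC+03:00.
06:00 UTC + 3h = 09:00 Fenek Canton.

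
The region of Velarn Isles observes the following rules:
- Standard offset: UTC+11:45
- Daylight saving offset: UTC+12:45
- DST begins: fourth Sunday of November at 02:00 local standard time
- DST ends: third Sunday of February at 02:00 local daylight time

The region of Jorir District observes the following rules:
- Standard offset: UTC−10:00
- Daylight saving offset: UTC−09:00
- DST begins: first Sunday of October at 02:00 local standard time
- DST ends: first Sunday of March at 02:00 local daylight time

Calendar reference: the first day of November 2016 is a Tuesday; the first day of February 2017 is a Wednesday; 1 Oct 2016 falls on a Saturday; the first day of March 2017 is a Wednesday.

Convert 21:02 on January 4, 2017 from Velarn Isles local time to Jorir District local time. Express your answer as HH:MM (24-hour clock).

23:17

1 November 2016 is a Tuesday, so the first Sunday is November 6 and the fourth is November 27.
1 February 2017 is a Wednesday, so the first Sunday is February 5 and the third is February 19.
January 4, 2017 lies within the daylight-saving period (27 November 2016 – 19 February 2017), so Velarn Isles is on daylight time, UTC+12:45.
21:02 Velarn Isles − 12h45m = 08:17 UTC.
1 October 2016 is a Saturday, so the first Sunday is October 2.
1 March 2017 is a Wednesday, so the first Sunday is March 5.
At the standard offset (UTC−10:00), 08:17 UTC − 10h = 22:17 Jorir District standard time (rolling into the previous day, 3 January 2017).
The standard-time date in Jorir District, January 3, 2017, lies within the daylight-saving period (2 October 2016 – 5 March 2017), so Jorir District is on daylight time, UTC−09:00.
08:17 UTC − 9h = 23:17 Jorir District (rolling into the previous day, 3 January 2017).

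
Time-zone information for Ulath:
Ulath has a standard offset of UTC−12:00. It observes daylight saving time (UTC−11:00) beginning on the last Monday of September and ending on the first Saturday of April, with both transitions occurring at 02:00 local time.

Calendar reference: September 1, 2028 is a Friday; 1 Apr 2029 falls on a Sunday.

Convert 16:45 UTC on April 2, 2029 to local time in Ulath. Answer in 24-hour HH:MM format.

05:45

1 September 2028 is a Friday, so Mondays fall on 4, 11, 18, 25; the last is September 25.
1 April 2029 is a Sunday, so the first Saturday is April 7.
At the standard offset (UTC−12:00), 16:45 UTC − 12h = 04:45 Ulath standard time.
The standard-time date in Ulath, April 2, 2029, lies within the daylight-saving period (25 September 2028 – 7 April 2029), so Ulath is on daylight time, UTC−11:00.
16:45 UTC − 11h = 05:45 local.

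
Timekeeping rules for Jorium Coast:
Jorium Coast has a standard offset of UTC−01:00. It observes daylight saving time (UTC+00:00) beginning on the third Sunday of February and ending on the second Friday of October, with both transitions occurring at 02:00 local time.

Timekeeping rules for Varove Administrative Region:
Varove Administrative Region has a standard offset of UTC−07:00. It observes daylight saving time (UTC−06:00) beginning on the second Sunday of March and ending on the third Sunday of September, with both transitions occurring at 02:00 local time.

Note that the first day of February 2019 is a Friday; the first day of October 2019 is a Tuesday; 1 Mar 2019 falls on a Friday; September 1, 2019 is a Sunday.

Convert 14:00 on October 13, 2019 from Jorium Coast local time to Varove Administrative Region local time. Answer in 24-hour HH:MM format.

08:00

1 February 2019 is a Friday, so the first Sunday is February 3 and the third is February 17.
1 October 2019 is a Tuesday, so the first Friday is October 4 and the second is October 11.
October 13, 2019 is outside the daylight-saving period (17 February – 11 October), so Jorium Coast is on standard time, UTC−01:00.
14:00 Jorium Coast + 1h = 15:00 UTC.
1 March 2019 is a Friday, so the first Sunday is March 3 and the second is March 10.
1 September 2019 is a Sunday, so the first Sunday is September 1 and the third is September 15.
At the standard offset (UTC−07:00), 15:00 UTC − 7h = 08:00 Varove Administrative Region standard time.
Daylight saving runs 10 March – 15 September; the standard-time date in Varove Administrative Region, October 13, 2019, is outside that window, so Varove Administrative Region is on standard time at UTC−07:00.
15:00 UTC − 7h = 08:00 Varove Administrative Region.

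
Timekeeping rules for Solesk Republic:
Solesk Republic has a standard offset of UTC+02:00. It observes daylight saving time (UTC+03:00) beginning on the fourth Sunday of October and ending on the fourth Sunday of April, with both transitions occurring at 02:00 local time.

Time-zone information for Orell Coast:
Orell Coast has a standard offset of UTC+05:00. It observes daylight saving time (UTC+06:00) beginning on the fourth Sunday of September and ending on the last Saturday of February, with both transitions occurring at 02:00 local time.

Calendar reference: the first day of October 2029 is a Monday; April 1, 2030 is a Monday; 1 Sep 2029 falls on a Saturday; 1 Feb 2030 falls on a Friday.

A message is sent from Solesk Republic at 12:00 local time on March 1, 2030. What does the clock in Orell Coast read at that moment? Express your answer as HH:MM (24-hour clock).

14:00

1 October 2029 is a Monday, so the first Sunday is October 7 and the fourth is October 28.
1 April 2030 is a Monday, so the first Sunday is April 7 and the fourth is April 28.
March 1, 2030 lies within the daylight-saving period (28 October 2029 – 28 April 2030), so Solesk Republic is on daylight time, UTC+03:00.
12:00 Solesk Republic − 3h = 09:00 UTC.
1 September 2029 is a Saturday, so the first Sunday is September 2 and the fourth is September 23.
1 February 2030 is a Friday, so Saturdays fall on 2, 9, 16, 23; the last is February 23.
At the standard offset (UTC+05:00), 09:00 UTC + 5h = 14:00 Orell Coast standard time.
Daylight saving runs 23 September 2029 – 23 February 2030; the standard-time date in Orell Coast, March 1, 2030, is outside that window, so Orell Coast is on standard time at UTC+05:00.
09:00 UTC + 5h = 14:00 Orell Coast.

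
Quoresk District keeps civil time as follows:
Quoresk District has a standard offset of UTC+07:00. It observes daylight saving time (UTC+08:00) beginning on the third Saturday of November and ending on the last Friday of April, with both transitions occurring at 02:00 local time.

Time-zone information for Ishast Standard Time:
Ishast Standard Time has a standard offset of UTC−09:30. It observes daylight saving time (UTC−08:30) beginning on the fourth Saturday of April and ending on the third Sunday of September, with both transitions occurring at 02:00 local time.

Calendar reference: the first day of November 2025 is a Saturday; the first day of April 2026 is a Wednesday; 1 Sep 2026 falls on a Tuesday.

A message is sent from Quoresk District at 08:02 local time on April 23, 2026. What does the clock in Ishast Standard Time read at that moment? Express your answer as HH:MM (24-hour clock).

1 November 2025 is a Saturday, so the first Saturday is November 1 and the third is November 15.
1 April 2026 is a Wednesday, so Fridays fall on 3, 10, 17, 24; the last is April 24.
Daylight saving runs 15 November 2025 – 24 April 2026; April 23, 2026 is inside that window, so Quoresk District is at UTC+08:00.
08:02 Quoresk District − 8h = 00:02 UTC.
1 April 2026 is a Wednesday, so the first Saturday is April 4 and the fourth is April 25.
1 September 2026 is a Tuesday, so the first Sunday is September 6 and the third is September 20.
At the standard offset (UTC−09:30), 00:02 UTC − 9h30m = 14:32 Ishast Standard Time standard time (rolling into the previous day, 22 April 2026).
Daylight saving runs 25 April – 20 September; the standard-time date in Ishast Standard Time, April 22, 2026, is outside that window, so Ishast Standard Time is on standard time at UTC−09:30.
00:02 UTC − 9h30m = 14:32 Ishast Standard Time (rolling into the previous day, 22 April 2026).

14:32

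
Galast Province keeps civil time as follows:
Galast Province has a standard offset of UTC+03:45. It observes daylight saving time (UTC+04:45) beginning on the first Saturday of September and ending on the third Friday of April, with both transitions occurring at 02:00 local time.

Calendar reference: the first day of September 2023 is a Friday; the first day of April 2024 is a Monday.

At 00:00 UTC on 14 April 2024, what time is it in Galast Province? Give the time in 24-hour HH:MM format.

1 September 2023 is a Friday, so the first Saturday is September 2.
1 April 2024 is a Monday, so the first Friday is April 5 and the third is April 19.
At the standard offset (UTC+03:45), 00:00 UTC + 3h45m = 03:45 Galast Province standard time.
Daylight saving runs 2 September 2023 – 19 April 2024; the standard-time date in Galast Province, 14 April 2024, is inside that window, so Galast Province is at UTC+04:45.
00:00 UTC + 4h45m = 04:45 local.

04:45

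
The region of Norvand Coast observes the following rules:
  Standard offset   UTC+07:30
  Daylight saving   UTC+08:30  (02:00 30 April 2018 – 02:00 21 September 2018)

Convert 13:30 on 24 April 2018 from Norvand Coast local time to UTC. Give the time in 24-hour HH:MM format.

06:00

Daylight saving runs 30 April – 21 September; 24 April 2018 is outside that window, so Norvand Coast is on standard time at UTC+07:30.
13:30 local − 7h30m = 06:00 UTC.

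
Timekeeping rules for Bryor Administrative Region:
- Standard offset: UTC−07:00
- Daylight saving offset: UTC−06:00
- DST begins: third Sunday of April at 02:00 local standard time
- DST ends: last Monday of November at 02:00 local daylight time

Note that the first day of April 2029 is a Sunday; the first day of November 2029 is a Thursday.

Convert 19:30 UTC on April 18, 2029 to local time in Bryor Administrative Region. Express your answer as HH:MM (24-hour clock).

1 April 2029 is a Sunday, so the first Sunday is April 1 and the third is April 15.
1 November 2029 is a Thursday, so Mondays fall on 5, 12, 19, 26; the last is November 26.
At the standard offset (UTC−07:00), 19:30 UTC − 7h = 12:30 Bryor Administrative Region standard time.
Daylight saving runs 15 April – 26 November; the standard-time date in Bryor Administrative Region, April 18, 2029, is inside that window, so Bryor Administrative Region is at UTC−06:00.
19:30 UTC − 6h = 13:30 local.

13:30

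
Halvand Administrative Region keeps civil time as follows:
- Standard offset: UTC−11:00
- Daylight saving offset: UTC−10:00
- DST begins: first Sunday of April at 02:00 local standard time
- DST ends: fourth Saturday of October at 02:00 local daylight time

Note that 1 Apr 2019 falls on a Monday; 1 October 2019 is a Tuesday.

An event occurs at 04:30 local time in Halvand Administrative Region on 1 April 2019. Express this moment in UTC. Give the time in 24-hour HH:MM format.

15:30

1 April 2019 is a Monday, so the first Sunday is April 7.
1 October 2019 is a Tuesday, so the first Saturday is October 5 and the fourth is October 26.
1 April 2019 does not fall between 7 April and 26 October, so daylight saving is not in effect and Halvand Administrative Region is at UTC−11:00.
04:30 local + 11h = 15:30 UTC.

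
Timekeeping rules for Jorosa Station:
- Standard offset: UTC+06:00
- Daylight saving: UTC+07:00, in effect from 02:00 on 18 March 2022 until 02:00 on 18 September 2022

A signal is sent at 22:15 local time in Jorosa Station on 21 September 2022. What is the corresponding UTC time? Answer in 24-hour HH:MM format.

16:15

21 September 2022 is outside the daylight-saving period (18 March – 18 September), so Jorosa Station is on standard time, UTC+06:00.
22:15 local − 6h = 16:15 UTC.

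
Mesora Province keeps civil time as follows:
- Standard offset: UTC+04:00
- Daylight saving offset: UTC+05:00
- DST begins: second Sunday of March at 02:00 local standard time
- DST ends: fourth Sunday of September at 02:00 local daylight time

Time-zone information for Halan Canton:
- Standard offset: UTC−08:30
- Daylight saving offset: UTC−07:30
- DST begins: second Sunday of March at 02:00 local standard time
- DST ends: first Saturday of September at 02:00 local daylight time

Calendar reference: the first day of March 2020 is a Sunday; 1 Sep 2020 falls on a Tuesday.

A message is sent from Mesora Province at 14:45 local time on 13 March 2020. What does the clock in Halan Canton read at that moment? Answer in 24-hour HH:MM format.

02:15

1 March 2020 is a Sunday, so the first Sunday is March 1 and the second is March 8.
1 September 2020 is a Tuesday, so the first Sunday is September 6 and the fourth is September 27.
Daylight saving runs 8 March – 27 September; 13 March 2020 is inside that window, so Mesora Province is at UTC+05:00.
14:45 Mesora Province − 5h = 09:45 UTC.
1 March 2020 is a Sunday, so the first Sunday is March 1 and the second is March 8.
1 September 2020 is a Tuesday, so the first Saturday is September 5.
At the standard offset (UTC−08:30), 09:45 UTC − 8h30m = 01:15 Halan Canton standard time.
The standard-time date in Halan Canton, 13 March 2020, lies within the daylight-saving period (8 March – 5 September), so Halan Canton is on daylight time, UTC−07:30.
09:45 UTC − 7h30m = 02:15 Halan Canton.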